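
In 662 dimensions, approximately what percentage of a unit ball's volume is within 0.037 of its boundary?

1 - (1-0.037)^662 ≈ 1 - 1.447e-11 ≈ (100 - 1.45e-09)%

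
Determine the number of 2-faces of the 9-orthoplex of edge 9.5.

f_2(9-orthoplex) = 2^3 · (9 choose 3) = 672.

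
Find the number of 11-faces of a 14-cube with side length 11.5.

An n-cube has C(n,k)·2^(n-k) k-faces. Here C(14,11)·2^3 = 364·8 = 2912.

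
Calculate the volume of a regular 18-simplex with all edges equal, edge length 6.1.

V = (6.1^18 / 18!) · √((18+1) / 2^18) ≈ 0.000181846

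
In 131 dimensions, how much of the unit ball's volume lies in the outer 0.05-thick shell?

Shell fraction = 1 - (1-0.05)^131 ≈ 0.998793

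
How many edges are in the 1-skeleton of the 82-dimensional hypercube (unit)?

The 82-cube has n·2^(n-1) = 82·2^81 = 82·2417851639229258349412352 = 198263834416799184651812864 edges.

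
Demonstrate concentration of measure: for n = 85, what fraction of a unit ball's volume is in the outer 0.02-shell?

1 - (1-0.02)^85 ≈ 0.820437 ≈ 82.04%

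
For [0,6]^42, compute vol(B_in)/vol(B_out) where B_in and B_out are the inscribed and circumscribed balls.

V_in / V_out = (r_in/r_out)^42 = (1/√42)^42 = 42^(-42/2) ≈ 8.1614e-35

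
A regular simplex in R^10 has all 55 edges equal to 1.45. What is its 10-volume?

V = (1.45^10 / 10!) · √((10+1) / 2^10) ≈ 1.17345e-06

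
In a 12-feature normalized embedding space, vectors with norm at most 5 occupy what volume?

Volume = π^{12/2}·(5)^12/Γ(7) = 48828125·π^6/144 ≈ 3.25992e+08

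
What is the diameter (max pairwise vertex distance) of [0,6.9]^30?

d = √(6.9² + 6.9² + ... + 6.9²) [30 terms] = √(30·6.9²) = 6.9√30 ≈ 37.7929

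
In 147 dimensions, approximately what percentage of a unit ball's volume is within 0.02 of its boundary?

1 - (1-0.02)^147 ≈ 0.948686 ≈ 94.87%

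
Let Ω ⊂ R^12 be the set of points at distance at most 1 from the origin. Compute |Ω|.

The n-ball volume is π^(n/2)·r^n/Γ(n/2+1). With n=12, r=1: V = π^6/720 ≈ 1.33526.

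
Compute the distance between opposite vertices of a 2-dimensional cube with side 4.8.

The space diagonal of an n-cube of side s is s√n. Here 4.8·√2 ≈ 6.78823.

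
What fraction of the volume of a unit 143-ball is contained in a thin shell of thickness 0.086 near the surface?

V(inner)/V(outer) = ((1-0.086)/1)^143 ≈ 2.602e-06, so the shell fraction is 0.999997398.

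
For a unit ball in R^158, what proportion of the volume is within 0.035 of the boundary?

Shell fraction = 1 - (1-0.035)^158 ≈ 0.996408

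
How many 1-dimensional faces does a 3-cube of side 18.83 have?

An n-cube has C(n,k)·2^(n-k) k-faces. Here C(3,1)·2^2 = 3·4 = 12.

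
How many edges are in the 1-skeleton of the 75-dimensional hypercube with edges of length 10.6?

The 75-cube has n·2^(n-1) = 75·2^74 = 75·18889465931478580854784 = 1416709944860893564108800 edges.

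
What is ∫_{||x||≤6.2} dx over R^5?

The n-ball volume is π^(n/2)·r^n/Γ(n/2+1). With n=5, r=6.2: V ≈ 48223.3.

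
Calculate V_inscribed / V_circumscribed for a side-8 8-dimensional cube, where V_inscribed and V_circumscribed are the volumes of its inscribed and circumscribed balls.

V_in/V_out = n^(-n/2) = 8^(-8/2) ≈ 0.000244141.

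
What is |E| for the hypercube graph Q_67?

The 67-cube has n·2^(n-1) = 67·2^66 = 67·73786976294838206464 = 4943727411754159833088 edges.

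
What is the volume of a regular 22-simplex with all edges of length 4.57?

For a regular n-simplex with edge a, V = (a^n / n!)·√((n+1)/2^n). With a=4.57, n=22: V ≈ 6.86948e-10.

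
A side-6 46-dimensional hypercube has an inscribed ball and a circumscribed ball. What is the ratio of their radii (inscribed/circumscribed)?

r_in = 6/2 (half the side); r_out = 6√46/2 (half the diagonal). Ratio = 1/√46 ≈ 0.147442.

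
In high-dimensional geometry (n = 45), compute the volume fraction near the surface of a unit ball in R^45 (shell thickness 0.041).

1 - (1-0.041)^45 ≈ 0.848002 ≈ 84.80%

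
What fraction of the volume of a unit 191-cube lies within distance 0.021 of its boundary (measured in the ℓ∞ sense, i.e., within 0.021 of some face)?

1 - (1 - 2·0.021)^191 = 1 - 0.958^191 ≈ 0.999724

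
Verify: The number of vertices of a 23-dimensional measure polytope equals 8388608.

True. The 23-cube has 2^23 = 8388608 vertices.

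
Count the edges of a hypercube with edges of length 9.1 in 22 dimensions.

Number of 1-faces = C(22,1)·2^(22-1) = 22·2097152 = 46137344.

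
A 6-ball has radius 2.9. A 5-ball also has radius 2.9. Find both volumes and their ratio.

V_6(2.9) ≈ 3073.88. V_5(2.9) ≈ 1079.66. Ratio V_6/V_5 ≈ 2.847.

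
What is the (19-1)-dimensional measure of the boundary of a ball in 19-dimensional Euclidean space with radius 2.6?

|∂B_19(2.6)| ≈ 2.61133e+07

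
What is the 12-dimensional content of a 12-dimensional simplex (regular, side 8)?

Volume = 8^12 · √(13/2^12) / 12! ≈ 8.08229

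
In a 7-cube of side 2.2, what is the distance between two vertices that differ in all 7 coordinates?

d = √(2.2² + 2.2² + ... + 2.2²) [7 terms] = √(7·2.2²) = 2.2√7 ≈ 5.82065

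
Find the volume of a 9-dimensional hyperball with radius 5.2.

Volume = π^{9/2}·(5.2)^9/Γ(11/2) ≈ 9.16954e+06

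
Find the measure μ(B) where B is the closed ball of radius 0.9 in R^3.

Volume = π^{3/2}·(0.9)^3/Γ(5/2) ≈ 3.05363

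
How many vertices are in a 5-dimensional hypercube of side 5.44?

An n-cube has C(n,k)·2^(n-k) k-faces. Here C(5,0)·2^5 = 1·32 = 32.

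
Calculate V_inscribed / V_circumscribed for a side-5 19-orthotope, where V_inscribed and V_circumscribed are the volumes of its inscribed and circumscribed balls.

Volume scales as r^n, and r_in/r_out = 1/√19, giving (1/√19)^19 ≈ 7.10953e-13.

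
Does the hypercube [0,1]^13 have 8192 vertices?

True. The 13-cube has 2^13 = 8192 vertices.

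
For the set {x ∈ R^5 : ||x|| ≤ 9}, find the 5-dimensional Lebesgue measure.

Volume = π^{5/2}·(9)^5/Γ(7/2) = 157464·π^2/5 ≈ 310821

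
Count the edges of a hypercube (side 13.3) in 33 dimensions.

Each of the 2^33 = 8589934592 vertices has degree 33; total edges = 33·2^33/2 = 141733920768.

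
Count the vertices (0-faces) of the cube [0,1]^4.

An n-cube has 2^n vertices; for n = 4 that is 2^4 = 16.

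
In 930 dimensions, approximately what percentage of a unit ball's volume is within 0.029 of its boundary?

1 - (1-0.029)^930 ≈ 1 - 1.3e-12 ≈ (100 - 1.3e-10)%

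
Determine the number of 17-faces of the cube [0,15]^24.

An n-cube has C(n,k)·2^(n-k) k-faces. Here C(24,17)·2^7 = 346104·128 = 44301312.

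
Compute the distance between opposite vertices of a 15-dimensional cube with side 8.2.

The space diagonal of an n-cube of side s is s√n. Here 8.2·√15 ≈ 31.7585.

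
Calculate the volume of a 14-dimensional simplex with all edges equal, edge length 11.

V_14 = √(15) · 11^14 / (14! · 2^(14/2)) ≈ 131.803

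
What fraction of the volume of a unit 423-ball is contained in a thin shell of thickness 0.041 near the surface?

Shell fraction = 1 - (1-0.041)^423 ≈ 0.9999999796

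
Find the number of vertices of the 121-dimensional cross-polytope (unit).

An n-cross-polytope has 2n vertices; here n = 121, giving 242.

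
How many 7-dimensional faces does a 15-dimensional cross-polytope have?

Number of 7-faces = 2^(7+1) · C(15,7+1) = 256 · 6435 = 1647360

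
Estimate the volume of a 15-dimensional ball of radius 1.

V = 256·π^7/2027025 ≈ 0.381443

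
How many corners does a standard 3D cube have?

An n-cube has 2^n vertices; for n = 3 that is 2^3 = 8.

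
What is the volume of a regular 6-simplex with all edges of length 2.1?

For a regular n-simplex with edge a, V = (a^n / n!)·√((n+1)/2^n). With a=2.1, n=6: V ≈ 0.0393951.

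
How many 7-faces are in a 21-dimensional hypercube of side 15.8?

An n-cube has C(n,k)·2^(n-k) k-faces. Here C(21,7)·2^14 = 116280·16384 = 1905131520.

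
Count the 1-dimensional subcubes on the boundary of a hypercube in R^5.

Choose 1 of 5 axes to span the face (C(5,1) = 5 ways), then fix each of the remaining 4 coordinates at one of its two extreme values (2^4 = 16 ways): 5·16 = 80.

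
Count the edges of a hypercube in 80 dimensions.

Each of the 2^80 = 1208925819614629174706176 vertices has degree 80; total edges = 80·2^80/2 = 48357032784585166988247040.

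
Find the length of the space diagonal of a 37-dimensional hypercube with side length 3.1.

The space diagonal of an n-cube of side s is s√n. Here 3.1·√37 ≈ 18.8566.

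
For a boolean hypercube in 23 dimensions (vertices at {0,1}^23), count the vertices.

The 23-cube has 2^23 = 8388608 vertices.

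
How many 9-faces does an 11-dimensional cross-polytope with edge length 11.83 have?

Number of 9-faces = 2^(9+1) · C(11,9+1) = 1024 · 11 = 11264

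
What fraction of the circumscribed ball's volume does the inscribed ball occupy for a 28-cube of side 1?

V_in/V_out = n^(-n/2) = 28^(-28/2) ≈ 5.49272e-21.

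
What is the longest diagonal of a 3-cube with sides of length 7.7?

The space diagonal of an n-cube of side s is s√n. Here 7.7·√3 ≈ 13.3368.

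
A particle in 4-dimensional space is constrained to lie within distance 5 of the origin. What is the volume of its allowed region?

Volume = π^{4/2}·(5)^4/Γ(3) = 625·π^2/2 ≈ 3084.25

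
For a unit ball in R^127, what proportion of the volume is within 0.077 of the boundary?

1 - (1-0.077)^127 ≈ 0.999962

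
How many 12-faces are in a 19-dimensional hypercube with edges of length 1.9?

f_12(19-cube) = (19 choose 12) · 2^7 = 6449664.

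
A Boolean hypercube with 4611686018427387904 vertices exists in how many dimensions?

The n-cube has 2^n vertices, and 4611686018427387904 = 2^62, so n = 62.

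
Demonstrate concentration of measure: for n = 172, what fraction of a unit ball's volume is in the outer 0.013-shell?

1 - (1-0.013)^172 ≈ 0.89467 ≈ 89.47%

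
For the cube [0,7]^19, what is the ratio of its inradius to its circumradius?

r_in = 7/2 (half the side); r_out = 7√19/2 (half the diagonal). Ratio = 1/√19 ≈ 0.229416.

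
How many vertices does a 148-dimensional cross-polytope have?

An n-cross-polytope has 2n vertices; here n = 148, giving 296.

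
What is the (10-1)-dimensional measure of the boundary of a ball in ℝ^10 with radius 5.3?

S = n·V_n(r)/r = 10·V_10(5.3)/5.3 (volume-to-surface relation), giving 8.41494e+07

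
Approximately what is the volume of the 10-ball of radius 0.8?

Volume = π^{10/2}·(0.8)^10/Γ(6) ≈ 0.273822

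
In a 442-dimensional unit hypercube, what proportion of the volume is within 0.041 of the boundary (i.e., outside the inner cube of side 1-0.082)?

1 - (1 - 2·0.041)^442 = 1 - 0.918^442 ≈ 1 - 3.771e-17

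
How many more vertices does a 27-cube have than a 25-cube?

The 27-cube has 2^27 = 134217728 vertices. The 25-cube has 2^25 = 33554432 vertices. Difference: 134217728 - 33554432 = 100663296.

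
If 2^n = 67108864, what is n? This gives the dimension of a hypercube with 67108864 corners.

2^n = 67108864 ⇒ n = log_2(67108864) = 26.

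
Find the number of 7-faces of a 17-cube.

f_7(17-cube) = (17 choose 7) · 2^10 = 19914752.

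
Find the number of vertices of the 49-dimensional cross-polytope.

The 49-dimensional cross-polytope has 2n = 2·49 = 98 vertices.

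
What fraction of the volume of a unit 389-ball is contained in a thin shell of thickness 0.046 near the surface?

V(inner)/V(outer) = ((1-0.046)/1)^389 ≈ 1.107e-08, so the shell fraction is 0.9999999889.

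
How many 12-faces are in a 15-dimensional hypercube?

An n-cube has C(n,k)·2^(n-k) k-faces. Here C(15,12)·2^3 = 455·8 = 3640.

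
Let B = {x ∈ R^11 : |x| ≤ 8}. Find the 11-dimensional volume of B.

Volume = π^{11/2}·(8)^11/Γ(13/2) = 549755813888·π^5/10395 ≈ 1.61843e+10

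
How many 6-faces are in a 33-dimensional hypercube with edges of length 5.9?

Number of 6-faces = C(33,6) · 2^(33-6) = 1107568 · 134217728 = 148655260565504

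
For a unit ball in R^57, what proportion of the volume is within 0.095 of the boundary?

V(inner)/V(outer) = ((1-0.095)/1)^57 ≈ 0.00338, so the shell fraction is 0.99662.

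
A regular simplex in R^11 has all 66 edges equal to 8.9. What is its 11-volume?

Volume = 8.9^11 · √(12/2^11) / 11! ≈ 53.2182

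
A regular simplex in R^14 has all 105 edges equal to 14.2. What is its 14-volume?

For a regular n-simplex with edge a, V = (a^n / n!)·√((n+1)/2^n). With a=14.2, n=14: V ≈ 4703.97.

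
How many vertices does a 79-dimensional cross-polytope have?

The vertices are ±e_1, ..., ±e_79, so there are 2·79 = 158.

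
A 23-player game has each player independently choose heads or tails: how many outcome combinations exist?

An n-cube has 2^n vertices; for n = 23 that is 2^23 = 8388608.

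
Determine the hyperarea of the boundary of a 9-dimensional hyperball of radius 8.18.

S_9(8.18) = 2·π^(9/2)·(8.18)^8 / Γ(9/2) ≈ 5.95095e+08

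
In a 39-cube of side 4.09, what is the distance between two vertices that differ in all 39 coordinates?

d = √(4.09² + 4.09² + ... + 4.09²) [39 terms] = √(39·4.09²) = 4.09√39 ≈ 25.542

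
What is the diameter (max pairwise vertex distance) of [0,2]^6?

d = √(2² + 2² + ... + 2²) [6 terms] = √(6·2²) = 2√6 ≈ 4.89898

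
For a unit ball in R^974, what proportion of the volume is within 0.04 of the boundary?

1 - (1-0.04)^974 ≈ 1 - 5.397e-18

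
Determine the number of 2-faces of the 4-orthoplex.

Each 2-face is the convex hull of 3 vertices, one chosen as ±e_i from each of 3 distinct axes: 2^3·C(4,3) = 32.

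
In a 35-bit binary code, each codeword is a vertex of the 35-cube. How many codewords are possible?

Number of vertices = 2^35 = 34359738368.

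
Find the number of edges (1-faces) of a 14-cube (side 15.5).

f_1(14-cube) = (14 choose 1) · 2^13 = 114688.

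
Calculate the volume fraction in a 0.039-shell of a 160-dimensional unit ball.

V(inner)/V(outer) = ((1-0.039)/1)^160 ≈ 0.001721, so the shell fraction is 0.998279.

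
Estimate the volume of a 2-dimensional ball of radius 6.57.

The n-ball volume is π^(n/2)·r^n/Γ(n/2+1). With n=2, r=6.57: V ≈ 135.607.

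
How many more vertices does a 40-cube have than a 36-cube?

The 40-cube has 2^40 = 1099511627776 vertices. The 36-cube has 2^36 = 68719476736 vertices. Difference: 1099511627776 - 68719476736 = 1030792151040.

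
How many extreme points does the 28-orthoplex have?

Number of vertices = 2n = 56.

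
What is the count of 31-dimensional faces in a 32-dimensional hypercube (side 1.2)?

f_31(32-cube) = (32 choose 31) · 2^1 = 64.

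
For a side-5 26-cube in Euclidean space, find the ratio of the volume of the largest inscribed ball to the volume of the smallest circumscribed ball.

V_in / V_out = (r_in/r_out)^26 = (1/√26)^26 = 26^(-26/2) ≈ 4.03038e-19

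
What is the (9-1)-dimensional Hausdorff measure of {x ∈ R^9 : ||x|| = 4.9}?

S_9(4.9) = 2·π^(9/2)·(4.9)^8 / Γ(9/2) ≈ 9.86572e+06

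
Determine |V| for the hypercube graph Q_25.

An n-cube has 2^n vertices; for n = 25 that is 2^25 = 33554432.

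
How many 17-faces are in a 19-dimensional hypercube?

Choose 17 of 19 axes to span the face (C(19,17) = 171 ways), then fix each of the remaining 2 coordinates at one of its two extreme values (2^2 = 4 ways): 171·4 = 684.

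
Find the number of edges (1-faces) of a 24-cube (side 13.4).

An n-cube has C(n,k)·2^(n-k) k-faces. Here C(24,1)·2^23 = 24·8388608 = 201326592.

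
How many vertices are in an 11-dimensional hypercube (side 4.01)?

Choose 0 of 11 axes to span the face (C(11,0) = 1 way), then fix each of the remaining 11 coordinates at one of its two extreme values (2^11 = 2048 ways): 1·2048 = 2048.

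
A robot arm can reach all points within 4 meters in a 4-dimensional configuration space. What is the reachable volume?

Volume = π^{4/2}·(4)^4/Γ(3) = 128·π^2 ≈ 1263.31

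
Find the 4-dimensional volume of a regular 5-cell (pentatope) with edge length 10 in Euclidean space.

V_4 = √(5) · 10^4 / (4! · 2^(4/2)) ≈ 232.924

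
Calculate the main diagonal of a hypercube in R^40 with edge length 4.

||(4,4,...,4)|| = √(40)·4 ≈ 25.2982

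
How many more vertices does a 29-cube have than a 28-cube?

The 29-cube has 2^29 = 536870912 vertices. The 28-cube has 2^28 = 268435456 vertices. Difference: 536870912 - 268435456 = 268435456.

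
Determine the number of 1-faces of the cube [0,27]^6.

Number of 1-faces = C(6,1) · 2^(6-1) = 6 · 32 = 192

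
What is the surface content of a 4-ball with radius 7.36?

S_4(7.36) = 2·π^(4/2)·(7.36)^3 / Γ(4/2) ≈ 7869.79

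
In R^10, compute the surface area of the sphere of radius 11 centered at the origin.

S = n·V_n(r)/r = 10·V_10(11)/11 (volume-to-surface relation), giving 2357947691·π^5/12 ≈ 6.01315e+10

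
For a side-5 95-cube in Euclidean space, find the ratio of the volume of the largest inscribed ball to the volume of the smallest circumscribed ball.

The radii are 5/2 and 5√95/2, so the volume ratio is (1/√95)^95 = 95^{-95/2} ≈ 1.14322e-94.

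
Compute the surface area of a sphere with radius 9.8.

The surface area of an n-ball is 2π^(n/2) r^(n-1) / Γ(n/2). For n=3, r=9.8: 4πr² = 4π·(9.8)² ≈ 1206.87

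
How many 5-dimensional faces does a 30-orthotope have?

Number of 5-faces = C(30,5) · 2^(30-5) = 142506 · 33554432 = 4781707886592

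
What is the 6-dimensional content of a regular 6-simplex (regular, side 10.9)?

Volume = 10.9^6 · √(7/2^6) / 6! ≈ 770.345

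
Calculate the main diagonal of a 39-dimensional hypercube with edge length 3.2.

||(3.2,3.2,...,3.2)|| = √(39)·3.2 ≈ 19.984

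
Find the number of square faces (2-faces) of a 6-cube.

f_2(6-cube) = (6 choose 2) · 2^4 = 240.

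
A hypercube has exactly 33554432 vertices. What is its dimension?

2^n = 33554432 ⇒ n = log_2(33554432) = 25.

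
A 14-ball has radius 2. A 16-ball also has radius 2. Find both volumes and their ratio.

V_14(2) ≈ 9818.35. V_16(2) ≈ 15422.6. Ratio V_14/V_16 ≈ 0.6366.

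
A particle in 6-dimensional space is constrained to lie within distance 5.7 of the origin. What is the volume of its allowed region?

V_6(5.7) = π^(6/2) · (5.7)^6 / Γ(6/2 + 1) ≈ 177234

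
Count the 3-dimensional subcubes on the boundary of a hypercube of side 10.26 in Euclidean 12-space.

Number of 3-faces = C(12,3) · 2^(12-3) = 220 · 512 = 112640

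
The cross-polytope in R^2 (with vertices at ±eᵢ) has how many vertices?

The vertices are ±e_1, ..., ±e_2, so there are 2·2 = 4.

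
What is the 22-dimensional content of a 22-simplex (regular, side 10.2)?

V_22 = √(23) · 10.2^22 / (22! · 2^(22/2)) ≈ 0.0322085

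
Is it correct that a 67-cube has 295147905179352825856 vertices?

False. The 67-cube has 2^67 = 147573952589676412928 vertices.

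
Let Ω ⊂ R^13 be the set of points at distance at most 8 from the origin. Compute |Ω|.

The n-ball volume is π^(n/2)·r^n/Γ(n/2+1). With n=13, r=8: V = 70368744177664·π^6/135135 ≈ 5.00623e+11.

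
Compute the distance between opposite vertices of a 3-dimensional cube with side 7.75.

d = √(7.75² + 7.75² + ... + 7.75²) [3 terms] = √(3·7.75²) = 7.75√3 ≈ 13.4234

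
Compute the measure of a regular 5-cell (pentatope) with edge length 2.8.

For a regular n-simplex with edge a, V = (a^n / n!)·√((n+1)/2^n). With a=2.8, n=4: V ≈ 1.43168.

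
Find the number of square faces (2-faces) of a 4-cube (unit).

Number of 2-faces = C(4,2) · 2^(4-2) = 6 · 4 = 24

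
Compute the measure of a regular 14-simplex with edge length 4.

For a regular n-simplex with edge a, V = (a^n / n!)·√((n+1)/2^n). With a=4, n=14: V ≈ 9.31681e-05.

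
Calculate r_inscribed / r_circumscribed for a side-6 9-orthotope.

Ratio = (s/2)/(s√9/2) = 9^(-1/2) ≈ 0.333333.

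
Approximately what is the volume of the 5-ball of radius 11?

The n-ball volume is π^(n/2)·r^n/Γ(n/2+1). With n=5, r=11: V = 1288408·π^2/15 ≈ 847738.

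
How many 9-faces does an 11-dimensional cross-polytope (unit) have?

An n-cross-polytope has 2^(k+1)·C(n,k+1) k-faces. Here 2^10·C(11,10) = 1024·11 = 11264.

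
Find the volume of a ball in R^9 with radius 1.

Volume = π^{9/2}·(1)^9/Γ(11/2) = 32·π^4/945 ≈ 3.29851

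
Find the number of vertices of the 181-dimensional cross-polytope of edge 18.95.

The vertices are ±e_1, ..., ±e_181, so there are 2·181 = 362.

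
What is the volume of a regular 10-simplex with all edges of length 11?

V_10 = √(11) · 11^10 / (10! · 2^(10/2)) ≈ 740.816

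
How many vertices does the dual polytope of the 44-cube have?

An n-cross-polytope has 2n vertices; here n = 44, giving 88.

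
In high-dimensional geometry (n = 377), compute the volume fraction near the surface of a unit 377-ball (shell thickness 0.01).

1 - (1-0.01)^377 ≈ 0.977381 ≈ 97.74%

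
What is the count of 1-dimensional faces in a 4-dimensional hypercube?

f_1(4-cube) = (4 choose 1) · 2^3 = 32.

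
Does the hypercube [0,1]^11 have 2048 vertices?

True. The 11-cube has 2^11 = 2048 vertices.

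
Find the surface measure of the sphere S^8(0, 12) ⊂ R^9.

The surface area of an n-ball is 2π^(n/2) r^(n-1) / Γ(n/2). For n=9, r=12: 4586471424·π^4/35 ≈ 1.27647e+10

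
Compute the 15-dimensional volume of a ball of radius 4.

V = 274877906944·π^7/2027025 ≈ 4.09572e+08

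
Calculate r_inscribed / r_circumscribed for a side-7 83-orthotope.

For an n-cube of any side s, the inradius is s/2 and the circumradius is s√n/2, so the ratio is 1/√83 ≈ 0.109764.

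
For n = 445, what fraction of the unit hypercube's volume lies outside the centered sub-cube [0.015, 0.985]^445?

Shell fraction = 1 - (1-0.03)^445 ≈ 0.9999987016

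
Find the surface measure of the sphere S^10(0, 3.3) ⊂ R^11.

S_11(3.3) = 2·π^(11/2)·(3.3)^10 / Γ(11/2) ≈ 3.17422e+06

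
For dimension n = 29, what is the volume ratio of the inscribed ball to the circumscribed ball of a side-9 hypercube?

The radii are 9/2 and 9√29/2, so the volume ratio is (1/√29)^29 = 29^{-29/2} ≈ 6.24064e-22.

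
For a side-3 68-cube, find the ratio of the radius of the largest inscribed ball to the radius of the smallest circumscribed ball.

r_in / r_out = (3/2) / (3√68/2) = 1/√68 ≈ 0.121268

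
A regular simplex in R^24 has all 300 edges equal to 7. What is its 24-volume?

V_24 = √(25) · 7^24 / (24! · 2^(24/2)) ≈ 3.76927e-07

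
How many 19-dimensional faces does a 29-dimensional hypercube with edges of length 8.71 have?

Choose 19 of 29 axes to span the face (C(29,19) = 20030010 ways), then fix each of the remaining 10 coordinates at one of its two extreme values (2^10 = 1024 ways): 20030010·1024 = 20510730240.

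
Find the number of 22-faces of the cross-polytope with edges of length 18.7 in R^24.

Each 22-face is the convex hull of 23 vertices, one chosen as ±e_i from each of 23 distinct axes: 2^23·C(24,23) = 201326592.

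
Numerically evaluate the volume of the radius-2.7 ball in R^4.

Volume = π^{4/2}·(2.7)^4/Γ(3) ≈ 262.256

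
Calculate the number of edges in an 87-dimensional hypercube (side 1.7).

The 87-cube has n·2^(n-1) = 87·2^86 = 87·77371252455336267181195264 = 6731298963614255244763987968 edges.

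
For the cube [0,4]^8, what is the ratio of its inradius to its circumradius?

r_in / r_out = (4/2) / (4√8/2) = 1/√8 ≈ 0.353553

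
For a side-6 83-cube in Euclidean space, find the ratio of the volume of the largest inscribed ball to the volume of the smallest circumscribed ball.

The radii are 6/2 and 6√83/2, so the volume ratio is (1/√83)^83 = 83^{-83/2} ≈ 2.2817e-80.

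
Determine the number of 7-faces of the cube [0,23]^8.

f_7(8-cube) = (8 choose 7) · 2^1 = 16.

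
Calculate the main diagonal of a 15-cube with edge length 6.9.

The space diagonal of an n-cube of side s is s√n. Here 6.9·√15 ≈ 26.7236.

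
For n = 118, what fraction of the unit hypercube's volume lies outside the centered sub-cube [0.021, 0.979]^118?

Shell fraction = 1 - (1-0.042)^118 ≈ 0.993674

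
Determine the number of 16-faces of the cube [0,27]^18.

f_16(18-cube) = (18 choose 16) · 2^2 = 612.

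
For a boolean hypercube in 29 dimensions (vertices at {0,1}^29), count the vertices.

The 29-cube has 2^29 = 536870912 vertices.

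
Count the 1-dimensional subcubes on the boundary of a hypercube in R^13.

f_1(13-cube) = (13 choose 1) · 2^12 = 53248.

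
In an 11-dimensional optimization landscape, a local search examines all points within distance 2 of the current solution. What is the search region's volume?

V = 131072·π^5/10395 ≈ 3858.64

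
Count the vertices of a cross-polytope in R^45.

The 45-dimensional cross-polytope has 2n = 2·45 = 90 vertices.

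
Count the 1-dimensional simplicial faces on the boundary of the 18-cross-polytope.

Number of 1-faces = 2^(1+1) · C(18,1+1) = 4 · 153 = 612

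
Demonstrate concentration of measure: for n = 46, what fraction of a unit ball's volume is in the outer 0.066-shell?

1 - (1-0.066)^46 ≈ 0.956753 ≈ 95.68%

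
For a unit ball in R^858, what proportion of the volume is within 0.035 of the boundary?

1 - (1-0.035)^858 ≈ 1 - 5.302e-14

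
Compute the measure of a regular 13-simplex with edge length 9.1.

V_13 = √(14) · 9.1^13 / (13! · 2^(13/2)) ≈ 19.4817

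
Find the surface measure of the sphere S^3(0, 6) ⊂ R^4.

|∂B_4(6)| = 432·π^2 ≈ 4263.67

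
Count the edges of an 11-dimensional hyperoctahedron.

Each 1-face is the convex hull of 2 vertices, one chosen as ±e_i from each of 2 distinct axes: 2^2·C(11,2) = 220.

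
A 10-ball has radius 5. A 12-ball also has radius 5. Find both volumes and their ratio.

V_10(5) ≈ 2.49039e+07. V_12(5) ≈ 3.25992e+08. Ratio V_10/V_12 ≈ 0.07639.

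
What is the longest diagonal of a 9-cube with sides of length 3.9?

d = √(3.9² + 3.9² + ... + 3.9²) [9 terms] = √(9·3.9²) = 3.9√9 = 11.7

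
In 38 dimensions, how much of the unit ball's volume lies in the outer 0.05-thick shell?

Shell fraction = 1 - (1-0.05)^38 ≈ 0.857604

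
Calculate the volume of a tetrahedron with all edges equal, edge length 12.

Volume = (√2/12) · 12³ = 203.647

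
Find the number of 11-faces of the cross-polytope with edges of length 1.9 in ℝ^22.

Number of 11-faces = 2^(11+1) · C(22,11+1) = 4096 · 646646 = 2648662016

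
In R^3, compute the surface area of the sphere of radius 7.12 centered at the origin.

S = n·V_n(r)/r = 3·V_3(7.12)/7.12 (volume-to-surface relation), giving 4πr² = 4π·(7.12)² ≈ 637.045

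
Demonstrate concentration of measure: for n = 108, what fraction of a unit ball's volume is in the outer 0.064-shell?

1 - (1-0.064)^108 ≈ 0.99921 ≈ 99.92%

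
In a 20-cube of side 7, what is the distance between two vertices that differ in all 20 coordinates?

The space diagonal of an n-cube of side s is s√n. Here 7·√20 ≈ 31.305.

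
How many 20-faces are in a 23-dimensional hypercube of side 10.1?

f_20(23-cube) = (23 choose 20) · 2^3 = 14168.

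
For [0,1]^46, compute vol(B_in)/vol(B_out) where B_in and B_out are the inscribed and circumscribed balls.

The radii are 1/2 and 1√46/2, so the volume ratio is (1/√46)^46 = 46^{-46/2} ≈ 5.70913e-39.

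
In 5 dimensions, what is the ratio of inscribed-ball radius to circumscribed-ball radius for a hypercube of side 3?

Ratio = (s/2)/(s√5/2) = 5^(-1/2) ≈ 0.447214.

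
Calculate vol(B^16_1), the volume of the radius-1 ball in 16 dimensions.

V_16(1) = π^(16/2) · (1)^16 / Γ(16/2 + 1) = π^8/40320 ≈ 0.235331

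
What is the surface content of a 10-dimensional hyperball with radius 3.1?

The surface area of an n-ball is 2π^(n/2) r^(n-1) / Γ(n/2). For n=10, r=3.1: 674254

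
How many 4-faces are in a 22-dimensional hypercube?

Choose 4 of 22 axes to span the face (C(22,4) = 7315 ways), then fix each of the remaining 18 coordinates at one of its two extreme values (2^18 = 262144 ways): 7315·262144 = 1917583360.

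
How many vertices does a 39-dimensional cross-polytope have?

The vertices are ±e_1, ..., ±e_39, so there are 2·39 = 78.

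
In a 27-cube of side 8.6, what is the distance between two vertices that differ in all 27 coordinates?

d = √(8.6² + 8.6² + ... + 8.6²) [27 terms] = √(27·8.6²) = 8.6√27 ≈ 44.6869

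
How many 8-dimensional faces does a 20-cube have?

Number of 8-faces = C(20,8) · 2^(20-8) = 125970 · 4096 = 515973120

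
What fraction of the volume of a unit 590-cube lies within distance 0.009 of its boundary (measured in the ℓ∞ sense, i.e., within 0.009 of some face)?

1 - (1 - 2·0.009)^590 = 1 - 0.982^590 ≈ 0.999978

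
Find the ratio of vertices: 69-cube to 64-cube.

The 69-cube has 2^69 = 590295810358705651712 vertices. The 64-cube has 2^64 = 18446744073709551616 vertices. Ratio: 590295810358705651712/18446744073709551616 = 32.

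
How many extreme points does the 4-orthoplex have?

An n-cross-polytope has 2n vertices; here n = 4, giving 8.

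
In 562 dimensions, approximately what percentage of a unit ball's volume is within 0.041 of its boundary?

1 - (1-0.041)^562 ≈ 1 - 6.054e-11 ≈ (100 - 6.05e-09)%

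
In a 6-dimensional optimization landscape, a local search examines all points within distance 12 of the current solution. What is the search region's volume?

V = 497664·π^3 ≈ 1.54307e+07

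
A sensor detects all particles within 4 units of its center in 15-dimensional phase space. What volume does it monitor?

Volume = π^{15/2}·(4)^15/Γ(17/2) = 274877906944·π^7/2027025 ≈ 4.09572e+08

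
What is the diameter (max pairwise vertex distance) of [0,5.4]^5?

||(5.4,5.4,...,5.4)|| = √(5)·5.4 ≈ 12.0748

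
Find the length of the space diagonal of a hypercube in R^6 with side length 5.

d = √(5² + 5² + ... + 5²) [6 terms] = √(6·5²) = 5√6 ≈ 12.2474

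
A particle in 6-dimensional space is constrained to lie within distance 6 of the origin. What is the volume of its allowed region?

V_6(6) = π^(6/2) · (6)^6 / Γ(6/2 + 1) = 7776·π^3 ≈ 241105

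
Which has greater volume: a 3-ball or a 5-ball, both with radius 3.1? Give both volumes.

V_3(3.1) ≈ 124.788. V_5(3.1) ≈ 1506.98. The 5-ball is larger.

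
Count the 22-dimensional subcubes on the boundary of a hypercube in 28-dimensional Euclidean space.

An n-cube has C(n,k)·2^(n-k) k-faces. Here C(28,22)·2^6 = 376740·64 = 24111360.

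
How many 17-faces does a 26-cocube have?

Number of 17-faces = 2^(17+1) · C(26,17+1) = 262144 · 1562275 = 409541017600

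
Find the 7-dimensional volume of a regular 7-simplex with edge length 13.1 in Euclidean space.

For a regular n-simplex with edge a, V = (a^n / n!)·√((n+1)/2^n). With a=13.1, n=7: V ≈ 3284.04.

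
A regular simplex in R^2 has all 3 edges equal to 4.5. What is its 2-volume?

Area = (√3/4) · 4.5² = 8.76851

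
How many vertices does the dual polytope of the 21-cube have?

Number of vertices = 2n = 42.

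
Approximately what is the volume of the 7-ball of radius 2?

V_7(2) = π^(7/2) · (2)^7 / Γ(7/2 + 1) = 2048·π^3/105 ≈ 604.77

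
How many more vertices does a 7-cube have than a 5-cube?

The 7-cube has 2^7 = 128 vertices. The 5-cube has 2^5 = 32 vertices. Difference: 128 - 32 = 96.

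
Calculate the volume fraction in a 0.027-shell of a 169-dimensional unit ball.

1 - (1-0.027)^169 ≈ 0.990204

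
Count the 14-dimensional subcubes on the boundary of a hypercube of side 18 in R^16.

Number of 14-faces = C(16,14) · 2^(16-14) = 120 · 4 = 480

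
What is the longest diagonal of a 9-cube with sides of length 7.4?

Diagonal = √9 · 7.4 = 22.2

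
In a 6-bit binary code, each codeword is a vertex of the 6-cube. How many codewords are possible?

The 6-cube has 2^6 = 64 vertices.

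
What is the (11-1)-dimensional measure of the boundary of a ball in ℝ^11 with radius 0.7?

S_11(0.7) = 2·π^(11/2)·(0.7)^10 / Γ(11/2) ≈ 0.585434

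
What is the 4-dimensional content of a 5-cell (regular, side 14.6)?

V_4 = √(5) · 14.6^4 / (4! · 2^(4/2)) ≈ 1058.34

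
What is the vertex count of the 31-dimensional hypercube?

An n-cube has 2^n vertices; for n = 31 that is 2^31 = 2147483648.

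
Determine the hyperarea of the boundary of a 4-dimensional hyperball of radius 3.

|∂B_4(3)| = 54·π^2 ≈ 532.959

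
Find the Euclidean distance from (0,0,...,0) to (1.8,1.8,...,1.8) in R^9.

The space diagonal of an n-cube of side s is s√n. Here 1.8·√9 = 5.4.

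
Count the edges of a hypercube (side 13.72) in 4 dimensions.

Number of 1-faces = C(4,1)·2^(4-1) = 4·8 = 32.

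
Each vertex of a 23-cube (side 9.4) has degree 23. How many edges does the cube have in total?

Each of the 2^23 = 8388608 vertices has degree 23; total edges = 23·2^23/2 = 96468992.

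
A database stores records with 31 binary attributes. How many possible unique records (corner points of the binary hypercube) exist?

An n-cube has 2^n vertices; for n = 31 that is 2^31 = 2147483648.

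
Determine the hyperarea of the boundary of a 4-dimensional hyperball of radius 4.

The surface area of an n-ball is 2π^(n/2) r^(n-1) / Γ(n/2). For n=4, r=4: 128·π^2 ≈ 1263.31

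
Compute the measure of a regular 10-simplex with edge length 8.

V = (8^10 / 10!) · √((10+1) / 2^10) ≈ 30.6678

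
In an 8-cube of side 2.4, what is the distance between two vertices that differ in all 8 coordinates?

d = √(2.4² + 2.4² + ... + 2.4²) [8 terms] = √(8·2.4²) = 2.4√8 ≈ 6.78823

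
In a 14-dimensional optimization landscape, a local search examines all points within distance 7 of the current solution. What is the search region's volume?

Volume = π^{14/2}·(7)^14/Γ(8) = 96889010407·π^7/720 ≈ 4.06435e+11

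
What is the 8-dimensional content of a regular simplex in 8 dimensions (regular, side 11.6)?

V_8 = √(9) · 11.6^8 / (8! · 2^(8/2)) ≈ 1524.56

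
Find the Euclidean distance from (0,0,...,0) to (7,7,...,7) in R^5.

The space diagonal of an n-cube of side s is s√n. Here 7·√5 ≈ 15.6525.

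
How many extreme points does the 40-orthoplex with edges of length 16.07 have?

Number of vertices = 2n = 80.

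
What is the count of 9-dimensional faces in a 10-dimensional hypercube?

Number of 9-faces = C(10,9) · 2^(10-9) = 10 · 2 = 20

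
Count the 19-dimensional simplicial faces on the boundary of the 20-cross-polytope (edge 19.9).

Each 19-face is the convex hull of 20 vertices, one chosen as ±e_i from each of 20 distinct axes: 2^20·C(20,20) = 1048576.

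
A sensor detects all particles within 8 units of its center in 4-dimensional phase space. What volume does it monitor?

The n-ball volume is π^(n/2)·r^n/Γ(n/2+1). With n=4, r=8: V = 2048·π^2 ≈ 20212.9.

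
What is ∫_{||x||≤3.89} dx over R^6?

Volume = π^{6/2}·(3.89)^6/Γ(4) ≈ 17905.9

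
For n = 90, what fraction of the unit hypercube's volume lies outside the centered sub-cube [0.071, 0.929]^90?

Shell fraction = 1 - (1-0.142)^90 ≈ 0.9999989676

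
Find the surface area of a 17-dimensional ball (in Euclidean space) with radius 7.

S = n·V_n(r)/r = 17·V_17(7)/7 (volume-to-surface relation), giving 2430751493090816·π^8/289575 ≈ 7.96487e+13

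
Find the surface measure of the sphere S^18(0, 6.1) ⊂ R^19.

S = n·V_n(r)/r = 19·V_19(6.1)/6.1 (volume-to-surface relation), giving 1.21137e+14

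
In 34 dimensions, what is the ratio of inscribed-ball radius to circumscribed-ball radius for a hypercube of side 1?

r_in / r_out = (1/2) / (1√34/2) = 1/√34 ≈ 0.171499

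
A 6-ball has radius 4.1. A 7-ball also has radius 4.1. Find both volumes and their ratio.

V_6(4.1) ≈ 24547.2. V_7(4.1) ≈ 92016.8. Ratio V_6/V_7 ≈ 0.2668.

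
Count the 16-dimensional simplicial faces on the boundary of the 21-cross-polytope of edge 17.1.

Each 16-face is the convex hull of 17 vertices, one chosen as ±e_i from each of 17 distinct axes: 2^17·C(21,17) = 784465920.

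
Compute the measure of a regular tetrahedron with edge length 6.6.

Volume = (√2/12) · 6.6³ = 33.8817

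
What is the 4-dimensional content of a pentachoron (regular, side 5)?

V = (5^4 / 4!) · √((4+1) / 2^4) ≈ 14.5577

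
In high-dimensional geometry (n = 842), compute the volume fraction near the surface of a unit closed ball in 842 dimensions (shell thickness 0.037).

1 - (1-0.037)^842 ≈ 1 - 1.634e-14 ≈ (100 - 1.63e-12)%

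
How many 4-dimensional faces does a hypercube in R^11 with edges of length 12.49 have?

Number of 4-faces = C(11,4) · 2^(11-4) = 330 · 128 = 42240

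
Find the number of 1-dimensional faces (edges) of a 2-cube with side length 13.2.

An n-cube has n·2^(n-1) edges. With n = 2: 2·2 = 4.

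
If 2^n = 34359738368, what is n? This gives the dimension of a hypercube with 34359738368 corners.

2^n = 34359738368 ⇒ n = log_2(34359738368) = 35.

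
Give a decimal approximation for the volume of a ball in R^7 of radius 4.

The n-ball volume is π^(n/2)·r^n/Γ(n/2+1). With n=7, r=4: V = 262144·π^3/105 ≈ 77410.6.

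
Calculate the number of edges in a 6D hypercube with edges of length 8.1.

Each of the 2^6 = 64 vertices has degree 6; total edges = 6·2^6/2 = 192.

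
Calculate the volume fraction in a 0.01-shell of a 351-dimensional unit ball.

1 - (1-0.01)^351 ≈ 0.970627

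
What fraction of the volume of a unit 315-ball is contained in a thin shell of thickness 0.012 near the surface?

Shell fraction = 1 - (1-0.012)^315 ≈ 0.977693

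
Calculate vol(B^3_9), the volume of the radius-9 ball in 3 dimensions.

V = 972·π ≈ 3053.63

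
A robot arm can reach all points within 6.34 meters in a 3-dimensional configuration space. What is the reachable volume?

Volume = π^{3/2}·(6.34)^3/Γ(5/2) ≈ 1067.47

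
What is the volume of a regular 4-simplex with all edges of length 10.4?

For a regular n-simplex with edge a, V = (a^n / n!)·√((n+1)/2^n). With a=10.4, n=4: V ≈ 272.488.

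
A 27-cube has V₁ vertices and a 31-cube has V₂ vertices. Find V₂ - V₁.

V₁ = 2^27 = 134217728. V₂ = 2^31 = 2147483648. V₂ - V₁ = 2013265920.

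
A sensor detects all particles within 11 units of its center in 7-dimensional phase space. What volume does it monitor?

V = 311794736·π^3/105 ≈ 9.20723e+07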